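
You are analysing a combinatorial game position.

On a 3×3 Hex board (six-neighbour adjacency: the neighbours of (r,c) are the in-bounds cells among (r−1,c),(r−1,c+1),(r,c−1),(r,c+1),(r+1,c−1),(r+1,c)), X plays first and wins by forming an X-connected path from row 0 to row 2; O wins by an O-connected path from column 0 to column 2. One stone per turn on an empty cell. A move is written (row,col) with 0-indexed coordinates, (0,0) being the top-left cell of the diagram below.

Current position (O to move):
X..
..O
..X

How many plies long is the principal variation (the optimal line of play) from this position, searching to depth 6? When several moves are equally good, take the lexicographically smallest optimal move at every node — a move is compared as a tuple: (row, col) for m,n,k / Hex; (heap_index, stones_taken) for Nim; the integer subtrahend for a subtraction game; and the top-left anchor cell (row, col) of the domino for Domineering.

PV length from [X../..O/..X]: 5 plies

[X../..O/..X] O move#1: (0,1):-1/XO./..O/..X, (0,2):-1/X.O/..O/..X, (1,0):-1/X../O.O/..X, (1,1):+1/X../.OO/..X*, (2,0):+1/X../..O/O.X, (2,1):-1/X../..O/.OX
[X../.OO/..X] X move#2: (0,1):-1/XX./.OO/..X*, (0,2):-1/X.X/.OO/..X, (1,0):-1/X../XOO/..X, (2,0):-1/X../.OO/X.X, (2,1):-1/X../.OO/.XX
[XX./.OO/..X] O move#3: (0,2):+1/XXO/.OO/..X*, (1,0):+1/XX./OOO/..X, (2,0):+1/XX./.OO/O.X, (2,1):+1/XX./.OO/.OX
[XXO/.OO/..X] X move#4: (1,0):-1/XXO/XOO/..X*, (2,0):-1/XXO/.OO/X.X, (2,1):-1/XXO/.OO/.XX
[XXO/XOO/..X] O move#5: (2,0):+1/XXO/XOO/O.X*, (2,1):-1/XXO/XOO/.OX
[XXO/XOO/O.X] end (terminal -1, X#6); searched X../..O/..X to 6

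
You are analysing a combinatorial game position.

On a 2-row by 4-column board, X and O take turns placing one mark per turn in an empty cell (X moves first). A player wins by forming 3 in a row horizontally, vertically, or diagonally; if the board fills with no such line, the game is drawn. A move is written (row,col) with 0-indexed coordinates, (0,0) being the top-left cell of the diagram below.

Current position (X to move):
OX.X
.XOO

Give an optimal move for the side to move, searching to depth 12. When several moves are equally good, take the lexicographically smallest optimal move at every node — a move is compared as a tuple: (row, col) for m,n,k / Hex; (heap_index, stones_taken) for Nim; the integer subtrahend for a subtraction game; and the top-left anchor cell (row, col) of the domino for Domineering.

ply 1, X at OX.X/.XOO | (0,2)=+1→OXXX/.XOO*; (1,0)=+0→OX.X/XXOO
ply 2: OXXX/.XOO is terminal -1 (O); from OX.X/.XOO depth 12

X's best at [OX.X/.XOO]: (0,2)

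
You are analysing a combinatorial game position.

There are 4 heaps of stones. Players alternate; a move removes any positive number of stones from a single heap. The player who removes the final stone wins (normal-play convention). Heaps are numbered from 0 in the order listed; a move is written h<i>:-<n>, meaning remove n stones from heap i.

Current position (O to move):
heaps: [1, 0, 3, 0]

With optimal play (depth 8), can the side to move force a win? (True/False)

p1 O@[(1,0,3,0)]: h0:-1[(0,0,3,0)]-1 h2:-1[(1,0,2,0)]-1 h2:-2[(1,0,1,0)]+1* h2:-3[(1,0,0,0)]-1
p2 X@[(1,0,1,0)]: h0:-1[(0,0,1,0)]-1* h2:-1[(1,0,0,0)]-1
p3 O@[(0,0,1,0)]: h2:-1[(0,0,0,0)]+1*
p4 X@[(0,0,0,0)] terminal -1; root [(1,0,3,0)] d8

O winning at [(1,0,3,0)]: True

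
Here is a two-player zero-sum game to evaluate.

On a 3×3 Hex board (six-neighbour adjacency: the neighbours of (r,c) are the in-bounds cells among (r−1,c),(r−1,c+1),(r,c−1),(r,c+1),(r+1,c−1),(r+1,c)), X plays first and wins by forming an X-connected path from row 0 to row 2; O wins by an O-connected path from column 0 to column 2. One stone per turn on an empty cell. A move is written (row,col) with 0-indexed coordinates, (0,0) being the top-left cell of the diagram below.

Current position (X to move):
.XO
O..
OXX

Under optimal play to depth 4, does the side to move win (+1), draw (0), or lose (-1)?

value(.XO/O../OXX, X) = +1

p1 X@[.XO/O../OXX]: (0,0)[XXO/O../OXX]-1 (1,1)[.XO/OX./OXX]+1* (1,2)[.XO/O.X/OXX]-1
p2 O@[.XO/OX./OXX] terminal -1; root [.XO/O../OXX] d4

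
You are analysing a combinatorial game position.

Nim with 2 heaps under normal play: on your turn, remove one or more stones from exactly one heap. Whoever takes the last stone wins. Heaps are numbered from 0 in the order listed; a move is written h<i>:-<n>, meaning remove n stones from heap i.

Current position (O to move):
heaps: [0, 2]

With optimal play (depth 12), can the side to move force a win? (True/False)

O winning at [(0,2)]: True

[(0,2)] O move#1: h1:-1:-1/(0,1), h1:-2:+1/(0,0)*
[(0,0)] end (terminal -1, X#2); searched (0,2) to 12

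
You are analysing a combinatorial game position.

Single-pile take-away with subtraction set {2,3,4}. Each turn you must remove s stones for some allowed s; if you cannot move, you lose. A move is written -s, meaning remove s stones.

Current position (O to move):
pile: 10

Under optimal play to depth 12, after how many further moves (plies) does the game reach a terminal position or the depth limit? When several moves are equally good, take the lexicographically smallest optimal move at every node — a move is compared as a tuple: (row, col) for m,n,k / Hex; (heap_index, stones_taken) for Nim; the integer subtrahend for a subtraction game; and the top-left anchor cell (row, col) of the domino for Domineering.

PV length from [10]: 3 plies

ply 1, O at 10 | -2=-1→8; -3=+1→7*; -4=+1→6
ply 2, X at 7 | -2=-1→5*; -3=-1→4; -4=-1→3
ply 3, O at 5 | -2=-1→3; -3=-1→2; -4=+1→1*
ply 4: 1 is terminal -1 (X); from 10 depth 12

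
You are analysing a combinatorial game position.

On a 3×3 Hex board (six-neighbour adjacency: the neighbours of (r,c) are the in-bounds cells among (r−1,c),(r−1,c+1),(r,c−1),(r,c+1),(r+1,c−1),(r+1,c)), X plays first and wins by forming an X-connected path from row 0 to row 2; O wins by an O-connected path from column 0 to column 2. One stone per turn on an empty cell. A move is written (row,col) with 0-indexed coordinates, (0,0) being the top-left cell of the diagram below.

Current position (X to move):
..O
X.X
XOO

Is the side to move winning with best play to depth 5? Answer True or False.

p1 X@[..O/X.X/XOO]: (0,0)[X.O/X.X/XOO]+1* (0,1)[.XO/X.X/XOO]+1 (1,1)[..O/XXX/XOO]+1
p2 O@[X.O/X.X/XOO] terminal -1; root [..O/X.X/XOO] d5

X winning at [..O/X.X/XOO]: True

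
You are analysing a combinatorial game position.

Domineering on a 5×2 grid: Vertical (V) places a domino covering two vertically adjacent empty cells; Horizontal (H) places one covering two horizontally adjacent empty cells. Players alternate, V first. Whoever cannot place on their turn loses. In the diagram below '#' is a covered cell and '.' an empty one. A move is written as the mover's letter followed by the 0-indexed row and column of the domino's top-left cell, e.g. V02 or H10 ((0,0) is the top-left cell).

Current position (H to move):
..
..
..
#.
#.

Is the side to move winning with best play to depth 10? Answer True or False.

H winning at [../../../#./#.]: True

[../../../#./#.] H move#1: H00:-1/##/../../#./#., H10:+1/../##/../#./#.*, H20:-1/../../##/#./#.
[../##/../#./#.] V move#2: V21:-1/../##/.#/##/#.*, V31:-1/../##/../##/##
[../##/.#/##/#.] H move#3: H00:+1/##/##/.#/##/#.*
[##/##/.#/##/#.] end (terminal -1, V#4); searched ../../../#./#. to 10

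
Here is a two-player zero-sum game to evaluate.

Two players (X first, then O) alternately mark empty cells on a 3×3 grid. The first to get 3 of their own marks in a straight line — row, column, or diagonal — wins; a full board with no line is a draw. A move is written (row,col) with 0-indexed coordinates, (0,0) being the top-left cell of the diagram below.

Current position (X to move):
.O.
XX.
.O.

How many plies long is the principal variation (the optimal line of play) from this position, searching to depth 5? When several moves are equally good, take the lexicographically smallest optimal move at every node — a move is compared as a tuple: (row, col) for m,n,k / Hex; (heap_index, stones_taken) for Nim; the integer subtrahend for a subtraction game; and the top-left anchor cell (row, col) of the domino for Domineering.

p1 X@[.O./XX./.O.]: (0,0)[XO./XX./.O.]+1* (0,2)[.OX/XX./.O.]+1 (1,2)[.O./XXX/.O.]+1 (2,0)[.O./XX./XO.]+1 (2,2)[.O./XX./.OX]+1
p2 O@[XO./XX./.O.]: (0,2)[XOO/XX./.O.]-1* (1,2)[XO./XXO/.O.]-1 (2,0)[XO./XX./OO.]-1 (2,2)[XO./XX./.OO]-1
p3 X@[XOO/XX./.O.]: (1,2)[XOO/XXX/.O.]+1* (2,0)[XOO/XX./XO.]+1 (2,2)[XOO/XX./.OX]+1
p4 O@[XOO/XXX/.O.] terminal -1; root [.O./XX./.O.] d5

PV length from [.O./XX./.O.]: 3 plies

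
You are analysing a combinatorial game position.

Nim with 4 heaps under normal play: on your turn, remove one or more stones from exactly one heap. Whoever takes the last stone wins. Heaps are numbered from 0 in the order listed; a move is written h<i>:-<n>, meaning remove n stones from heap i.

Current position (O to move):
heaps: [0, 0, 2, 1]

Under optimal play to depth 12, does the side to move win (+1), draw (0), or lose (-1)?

value((0,0,2,1), O) = +1

ply 1, O at (0,0,2,1) | h2:-1=+1→(0,0,1,1)*; h2:-2=-1→(0,0,0,1); h3:-1=-1→(0,0,2,0)
ply 2, X at (0,0,1,1) | h2:-1=-1→(0,0,0,1)*; h3:-1=-1→(0,0,1,0)
ply 3, O at (0,0,0,1) | h3:-1=+1→(0,0,0,0)*
ply 4: (0,0,0,0) is terminal -1 (X); from (0,0,2,1) depth 12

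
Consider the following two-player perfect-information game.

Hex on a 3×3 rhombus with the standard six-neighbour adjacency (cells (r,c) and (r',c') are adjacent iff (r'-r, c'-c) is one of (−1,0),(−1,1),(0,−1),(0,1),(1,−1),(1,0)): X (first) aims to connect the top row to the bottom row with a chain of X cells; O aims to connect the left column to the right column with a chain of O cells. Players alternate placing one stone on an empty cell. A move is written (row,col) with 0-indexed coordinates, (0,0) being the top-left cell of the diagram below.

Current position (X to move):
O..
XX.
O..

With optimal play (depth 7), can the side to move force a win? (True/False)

p1 X@[O../XX./O..]: (0,1)[OX./XX./O..]-1 (0,2)[O.X/XX./O..]-1 (1,2)[O../XXX/O..]+1* (2,1)[O../XX./OX.]+1 (2,2)[O../XX./O.X]+1
p2 O@[O../XXX/O..]: (0,1)[OO./XXX/O..]-1* (0,2)[O.O/XXX/O..]-1 (2,1)[O../XXX/OO.]-1 (2,2)[O../XXX/O.O]-1
p3 X@[OO./XXX/O..]: (0,2)[OOX/XXX/O..]+1* (2,1)[OO./XXX/OX.]-1 (2,2)[OO./XXX/O.X]-1
p4 O@[OOX/XXX/O..]: (2,1)[OOX/XXX/OO.]-1* (2,2)[OOX/XXX/O.O]-1
p5 X@[OOX/XXX/OO.]: (2,2)[OOX/XXX/OOX]+1*
p6 O@[OOX/XXX/OOX] terminal -1; root [O../XX./O..] d7

X winning at [O../XX./O..]: True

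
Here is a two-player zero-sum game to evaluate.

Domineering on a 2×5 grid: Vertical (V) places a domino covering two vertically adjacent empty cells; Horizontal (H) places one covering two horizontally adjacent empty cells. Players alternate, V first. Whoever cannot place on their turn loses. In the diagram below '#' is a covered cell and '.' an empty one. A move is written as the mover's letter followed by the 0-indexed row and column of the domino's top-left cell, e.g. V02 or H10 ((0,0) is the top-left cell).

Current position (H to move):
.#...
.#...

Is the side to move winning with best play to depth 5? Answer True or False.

H winning at [.#.../.#...]: False

p1 H@[.#.../.#...]: H02[.###./.#...]-1* H03[.#.##/.#...]-1 H12[.#.../.###.]-1 H13[.#.../.#.##]-1
p2 V@[.###./.#...]: V00[####./##...]-1 V04[.####/.#..#]+1*
p3 H@[.####/.#..#]: H12[.####/.####]-1*
p4 V@[.####/.####]: V00[#####/#####]+1*
p5 H@[#####/#####] terminal -1; root [.#.../.#...] d5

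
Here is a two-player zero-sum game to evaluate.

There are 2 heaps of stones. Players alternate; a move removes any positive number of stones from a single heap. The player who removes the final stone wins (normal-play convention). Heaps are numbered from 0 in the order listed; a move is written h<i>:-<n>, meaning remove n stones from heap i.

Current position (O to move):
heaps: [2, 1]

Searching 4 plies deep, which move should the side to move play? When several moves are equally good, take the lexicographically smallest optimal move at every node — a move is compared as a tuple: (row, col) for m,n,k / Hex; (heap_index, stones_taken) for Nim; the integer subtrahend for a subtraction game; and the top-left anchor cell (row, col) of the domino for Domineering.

O's best at [(2,1)]: h0:-1

[(2,1)] O move#1: h0:-1:+1/(1,1)*, h0:-2:-1/(0,1), h1:-1:-1/(2,0)
[(1,1)] X move#2: h0:-1:-1/(0,1)*, h1:-1:-1/(1,0)
[(0,1)] O move#3: h1:-1:+1/(0,0)*
[(0,0)] end (terminal -1, X#4); searched (2,1) to 4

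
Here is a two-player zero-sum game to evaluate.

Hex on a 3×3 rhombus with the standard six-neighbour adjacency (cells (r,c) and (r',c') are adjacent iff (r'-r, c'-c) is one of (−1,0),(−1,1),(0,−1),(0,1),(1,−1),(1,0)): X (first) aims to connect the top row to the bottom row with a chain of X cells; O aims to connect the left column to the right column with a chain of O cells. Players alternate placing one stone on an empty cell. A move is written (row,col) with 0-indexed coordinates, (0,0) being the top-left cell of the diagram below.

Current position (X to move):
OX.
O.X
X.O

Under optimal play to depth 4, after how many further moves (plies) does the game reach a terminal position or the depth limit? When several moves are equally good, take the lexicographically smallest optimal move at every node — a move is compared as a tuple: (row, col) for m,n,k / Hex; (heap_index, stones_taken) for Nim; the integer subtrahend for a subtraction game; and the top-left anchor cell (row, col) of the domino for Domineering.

[OX./O.X/X.O] X move#1: (0,2):+1/OXX/O.X/X.O*, (1,1):+1/OX./OXX/X.O, (2,1):+1/OX./O.X/XXO
[OXX/O.X/X.O] O move#2: (1,1):-1/OXX/OOX/X.O*, (2,1):-1/OXX/O.X/XOO
[OXX/OOX/X.O] X move#3: (2,1):+1/OXX/OOX/XXO*
[OXX/OOX/XXO] end (terminal -1, O#4); searched OX./O.X/X.O to 4

PV length from [OX./O.X/X.O]: 3 plies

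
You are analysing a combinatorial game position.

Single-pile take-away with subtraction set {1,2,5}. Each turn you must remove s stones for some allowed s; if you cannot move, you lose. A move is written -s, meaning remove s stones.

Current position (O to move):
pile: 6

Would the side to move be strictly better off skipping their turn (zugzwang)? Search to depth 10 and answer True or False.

zugzwang(6, O) = True

ply 1, O at 6 | -1=-1→5*; -2=-1→4; -5=-1→1
ply 2, X at 5 | -1=-1→4; -2=+1→3*; -5=+1→0
ply 3, O at 3 | -1=-1→2*; -2=-1→1
ply 4, X at 2 | -1=-1→1; -2=+1→0*
ply 5: 0 is terminal -1 (O); from 6 depth 10
if O skipped the turn, X would face:
~ ply 1, X at 6 | -1=-1→5*; -2=-1→4; -5=-1→1
~ ply 2, O at 5 | -1=-1→4; -2=+1→3*; -5=+1→0
~ ply 3, X at 3 | -1=-1→2*; -2=-1→1
~ ply 4, O at 2 | -1=-1→1; -2=+1→0*
~ ply 5: 0 is terminal -1 (X); from 6 depth 10
compare (O): move=-1 vs pass=+1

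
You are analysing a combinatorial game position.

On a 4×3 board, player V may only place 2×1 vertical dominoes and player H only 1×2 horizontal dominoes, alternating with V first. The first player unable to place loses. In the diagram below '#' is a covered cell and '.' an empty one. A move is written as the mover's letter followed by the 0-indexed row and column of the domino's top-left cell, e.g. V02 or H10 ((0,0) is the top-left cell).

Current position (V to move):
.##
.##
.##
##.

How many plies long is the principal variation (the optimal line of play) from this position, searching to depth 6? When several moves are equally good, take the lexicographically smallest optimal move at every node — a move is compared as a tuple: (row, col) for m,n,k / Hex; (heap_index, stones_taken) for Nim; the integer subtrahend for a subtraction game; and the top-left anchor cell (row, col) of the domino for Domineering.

[.##/.##/.##/##.] V move#1: V00:+1/###/###/.##/##.*, V10:+1/.##/###/###/##.
[###/###/.##/##.] end (terminal -1, H#2); searched .##/.##/.##/##. to 6

PV length from [.##/.##/.##/##.]: 1 ply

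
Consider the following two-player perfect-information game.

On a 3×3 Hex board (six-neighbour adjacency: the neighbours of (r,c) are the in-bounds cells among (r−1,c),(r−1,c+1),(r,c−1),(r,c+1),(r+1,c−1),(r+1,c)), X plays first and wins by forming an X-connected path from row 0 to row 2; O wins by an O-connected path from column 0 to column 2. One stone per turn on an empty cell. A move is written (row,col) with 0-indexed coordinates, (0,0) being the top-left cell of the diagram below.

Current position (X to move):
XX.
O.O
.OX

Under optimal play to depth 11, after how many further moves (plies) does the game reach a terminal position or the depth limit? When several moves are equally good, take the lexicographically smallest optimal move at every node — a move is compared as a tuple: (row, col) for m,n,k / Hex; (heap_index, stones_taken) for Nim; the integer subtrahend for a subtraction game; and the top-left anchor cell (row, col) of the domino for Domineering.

PV length from [XX./O.O/.OX]: 2 plies

p1 X@[XX./O.O/.OX]: (0,2)[XXX/O.O/.OX]-1* (1,1)[XX./OXO/.OX]-1 (2,0)[XX./O.O/XOX]-1
p2 O@[XXX/O.O/.OX]: (1,1)[XXX/OOO/.OX]+1* (2,0)[XXX/O.O/OOX]+1
p3 X@[XXX/OOO/.OX] terminal -1; root [XX./O.O/.OX] d11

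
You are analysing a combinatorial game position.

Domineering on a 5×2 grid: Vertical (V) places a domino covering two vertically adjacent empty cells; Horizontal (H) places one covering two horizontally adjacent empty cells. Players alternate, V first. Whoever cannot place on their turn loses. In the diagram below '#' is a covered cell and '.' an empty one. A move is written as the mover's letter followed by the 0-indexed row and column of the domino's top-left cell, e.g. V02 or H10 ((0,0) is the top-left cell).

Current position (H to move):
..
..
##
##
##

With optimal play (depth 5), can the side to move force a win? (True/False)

H winning at [../../##/##/##]: True

p1 H@[../../##/##/##]: H00[##/../##/##/##]+1* H10[../##/##/##/##]+1
p2 V@[##/../##/##/##] terminal -1; root [../../##/##/##] d5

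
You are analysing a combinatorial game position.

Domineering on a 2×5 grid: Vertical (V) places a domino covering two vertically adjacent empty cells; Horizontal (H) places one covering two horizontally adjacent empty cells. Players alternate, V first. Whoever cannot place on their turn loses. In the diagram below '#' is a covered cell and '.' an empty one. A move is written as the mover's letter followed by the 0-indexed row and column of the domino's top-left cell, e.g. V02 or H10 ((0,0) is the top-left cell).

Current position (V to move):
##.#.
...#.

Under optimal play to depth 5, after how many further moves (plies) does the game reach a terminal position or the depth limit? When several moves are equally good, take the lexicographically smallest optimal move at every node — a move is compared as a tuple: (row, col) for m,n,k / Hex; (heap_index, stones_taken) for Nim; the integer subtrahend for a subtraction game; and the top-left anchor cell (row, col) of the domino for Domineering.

PV length from [##.#./...#.]: 3 plies

[##.#./...#.] V move#1: V02:+1/####./..##.*, V04:-1/##.##/...##
[####./..##.] H move#2: H10:-1/####./####.*
[####./####.] V move#3: V04:+1/#####/#####*
[#####/#####] end (terminal -1, H#4); searched ##.#./...#. to 5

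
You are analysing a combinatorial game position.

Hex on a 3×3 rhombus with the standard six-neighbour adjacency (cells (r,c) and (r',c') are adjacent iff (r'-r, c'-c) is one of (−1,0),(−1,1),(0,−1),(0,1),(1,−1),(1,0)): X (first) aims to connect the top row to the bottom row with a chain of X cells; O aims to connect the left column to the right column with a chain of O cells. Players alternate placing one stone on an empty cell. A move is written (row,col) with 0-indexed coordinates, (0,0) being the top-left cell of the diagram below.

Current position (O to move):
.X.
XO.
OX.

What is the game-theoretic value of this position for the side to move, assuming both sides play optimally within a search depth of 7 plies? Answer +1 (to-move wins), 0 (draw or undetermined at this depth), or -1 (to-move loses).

value(.X./XO./OX., O) = +1

ply 1, O at .X./XO./OX. | (0,0)=+1→OX./XO./OX.*; (0,2)=+1→.XO/XO./OX.; (1,2)=+1→.X./XOO/OX.; (2,2)=+1→.X./XO./OXO
ply 2, X at OX./XO./OX. | (0,2)=-1→OXX/XO./OX.*; (1,2)=-1→OX./XOX/OX.; (2,2)=-1→OX./XO./OXX
ply 3, O at OXX/XO./OX. | (1,2)=+1→OXX/XOO/OX.*; (2,2)=-1→OXX/XO./OXO
ply 4: OXX/XOO/OX. is terminal -1 (X); from .X./XO./OX. depth 7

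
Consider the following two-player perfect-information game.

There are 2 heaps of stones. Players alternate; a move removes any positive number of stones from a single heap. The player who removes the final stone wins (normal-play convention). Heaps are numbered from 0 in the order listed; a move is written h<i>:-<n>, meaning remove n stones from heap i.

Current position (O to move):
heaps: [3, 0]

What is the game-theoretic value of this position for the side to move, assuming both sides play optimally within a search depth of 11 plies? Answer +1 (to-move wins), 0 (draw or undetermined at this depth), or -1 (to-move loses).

value((3,0), O) = +1

ply 1, O at (3,0) | h0:-1=-1→(2,0); h0:-2=-1→(1,0); h0:-3=+1→(0,0)*
ply 2: (0,0) is terminal -1 (X); from (3,0) depth 11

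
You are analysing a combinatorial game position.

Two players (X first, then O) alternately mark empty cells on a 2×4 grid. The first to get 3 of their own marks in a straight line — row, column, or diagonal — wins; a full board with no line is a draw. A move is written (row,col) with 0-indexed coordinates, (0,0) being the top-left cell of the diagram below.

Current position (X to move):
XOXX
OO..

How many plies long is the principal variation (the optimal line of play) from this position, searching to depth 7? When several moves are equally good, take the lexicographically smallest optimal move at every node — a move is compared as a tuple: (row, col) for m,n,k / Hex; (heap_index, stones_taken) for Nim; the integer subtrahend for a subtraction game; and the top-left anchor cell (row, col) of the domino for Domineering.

PV length from [XOXX/OO..]: 2 plies

ply 1, X at XOXX/OO.. | (1,2)=+0→XOXX/OOX.*; (1,3)=-1→XOXX/OO.X
ply 2, O at XOXX/OOX. | (1,3)=+0→XOXX/OOXO*
ply 3: XOXX/OOXO is terminal +0 (X); from XOXX/OO.. depth 7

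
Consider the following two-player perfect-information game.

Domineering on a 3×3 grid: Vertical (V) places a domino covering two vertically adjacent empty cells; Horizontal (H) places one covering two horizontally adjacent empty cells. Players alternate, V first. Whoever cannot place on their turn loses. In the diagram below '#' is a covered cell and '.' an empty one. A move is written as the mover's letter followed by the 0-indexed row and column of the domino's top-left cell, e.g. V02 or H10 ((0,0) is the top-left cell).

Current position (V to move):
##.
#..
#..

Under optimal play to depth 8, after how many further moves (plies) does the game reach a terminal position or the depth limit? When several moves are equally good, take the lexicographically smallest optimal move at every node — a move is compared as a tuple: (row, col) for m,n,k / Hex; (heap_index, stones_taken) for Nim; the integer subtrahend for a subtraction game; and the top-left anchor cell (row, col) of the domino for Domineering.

[##./#../#..] V move#1: V02:-1/###/#.#/#.., V11:+1/##./##./##.*, V12:+1/##./#.#/#.#
[##./##./##.] end (terminal -1, H#2); searched ##./#../#.. to 8

PV length from [##./#../#..]: 1 ply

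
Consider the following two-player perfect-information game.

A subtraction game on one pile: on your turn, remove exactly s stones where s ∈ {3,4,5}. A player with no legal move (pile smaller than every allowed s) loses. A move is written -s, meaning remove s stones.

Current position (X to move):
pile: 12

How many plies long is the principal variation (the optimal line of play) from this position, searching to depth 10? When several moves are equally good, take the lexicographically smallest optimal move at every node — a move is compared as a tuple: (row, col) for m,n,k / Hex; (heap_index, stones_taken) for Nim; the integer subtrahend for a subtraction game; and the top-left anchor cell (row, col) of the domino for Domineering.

[12] X move#1: -3:+1/9*, -4:+1/8, -5:-1/7
[9] O move#2: -3:-1/6*, -4:-1/5, -5:-1/4
[6] X move#3: -3:-1/3, -4:+1/2*, -5:+1/1
[2] end (terminal -1, O#4); searched 12 to 10

PV length from [12]: 3 plies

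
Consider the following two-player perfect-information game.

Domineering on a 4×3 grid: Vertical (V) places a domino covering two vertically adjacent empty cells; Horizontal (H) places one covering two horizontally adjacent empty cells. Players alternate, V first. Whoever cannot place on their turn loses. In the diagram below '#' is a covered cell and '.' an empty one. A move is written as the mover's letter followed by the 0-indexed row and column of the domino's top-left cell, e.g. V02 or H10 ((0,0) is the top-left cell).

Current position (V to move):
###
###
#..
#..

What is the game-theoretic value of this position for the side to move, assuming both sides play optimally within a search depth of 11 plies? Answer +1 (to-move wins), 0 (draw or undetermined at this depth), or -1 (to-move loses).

[###/###/#../#..] V move#1: V21:+1/###/###/##./##.*, V22:+1/###/###/#.#/#.#
[###/###/##./##.] end (terminal -1, H#2); searched ###/###/#../#.. to 11

value(###/###/#../#.., V) = +1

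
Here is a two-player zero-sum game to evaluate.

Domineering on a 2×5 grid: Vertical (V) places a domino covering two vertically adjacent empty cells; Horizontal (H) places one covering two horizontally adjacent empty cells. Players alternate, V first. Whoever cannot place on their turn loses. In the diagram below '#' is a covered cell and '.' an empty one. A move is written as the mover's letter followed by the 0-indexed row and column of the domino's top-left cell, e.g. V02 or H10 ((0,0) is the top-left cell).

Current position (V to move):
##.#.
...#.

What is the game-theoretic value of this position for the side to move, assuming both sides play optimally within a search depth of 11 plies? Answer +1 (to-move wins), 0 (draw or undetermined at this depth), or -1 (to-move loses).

value(##.#./...#., V) = +1

p1 V@[##.#./...#.]: V02[####./..##.]+1* V04[##.##/...##]-1
p2 H@[####./..##.]: H10[####./####.]-1*
p3 V@[####./####.]: V04[#####/#####]+1*
p4 H@[#####/#####] terminal -1; root [##.#./...#.] d11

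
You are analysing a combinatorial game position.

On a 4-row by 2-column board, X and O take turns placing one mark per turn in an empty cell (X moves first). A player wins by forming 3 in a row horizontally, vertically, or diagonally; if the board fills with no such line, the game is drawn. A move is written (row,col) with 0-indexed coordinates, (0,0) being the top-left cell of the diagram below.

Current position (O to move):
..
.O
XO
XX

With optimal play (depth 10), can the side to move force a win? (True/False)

[../.O/XO/XX] O move#1: (0,0):-1/O./.O/XO/XX, (0,1):+1/.O/.O/XO/XX*, (1,0):+0/../OO/XO/XX
[.O/.O/XO/XX] end (terminal -1, X#2); searched ../.O/XO/XX to 10

O winning at [../.O/XO/XX]: True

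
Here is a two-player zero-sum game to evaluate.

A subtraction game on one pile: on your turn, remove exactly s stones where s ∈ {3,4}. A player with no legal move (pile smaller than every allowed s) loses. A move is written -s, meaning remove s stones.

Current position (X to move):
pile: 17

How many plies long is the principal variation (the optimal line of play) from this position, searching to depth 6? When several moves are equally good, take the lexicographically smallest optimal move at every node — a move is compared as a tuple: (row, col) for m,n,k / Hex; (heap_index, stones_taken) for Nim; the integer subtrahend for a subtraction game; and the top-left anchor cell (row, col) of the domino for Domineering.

PV length from [17]: 5 plies

ply 1, X at 17 | -3=+1→14*; -4=-1→13
ply 2, O at 14 | -3=-1→11*; -4=-1→10
ply 3, X at 11 | -3=+1→8*; -4=+1→7
ply 4, O at 8 | -3=-1→5*; -4=-1→4
ply 5, X at 5 | -3=+1→2*; -4=+1→1
ply 6: 2 is terminal -1 (O); from 17 depth 6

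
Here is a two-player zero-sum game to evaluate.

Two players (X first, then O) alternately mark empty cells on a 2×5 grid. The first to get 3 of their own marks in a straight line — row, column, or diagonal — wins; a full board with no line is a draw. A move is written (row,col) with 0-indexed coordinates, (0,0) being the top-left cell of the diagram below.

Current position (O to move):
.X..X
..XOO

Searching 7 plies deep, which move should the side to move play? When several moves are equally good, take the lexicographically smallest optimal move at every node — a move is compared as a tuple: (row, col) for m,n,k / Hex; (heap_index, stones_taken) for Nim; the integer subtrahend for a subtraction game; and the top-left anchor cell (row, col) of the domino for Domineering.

O's best at [.X..X/..XOO]: (0,0)

p1 O@[.X..X/..XOO]: (0,0)[OX..X/..XOO]+0* (0,2)[.XO.X/..XOO]+0 (0,3)[.X.OX/..XOO]+0 (1,0)[.X..X/O.XOO]-1 (1,1)[.X..X/.OXOO]-1
p2 X@[OX..X/..XOO]: (0,2)[OXX.X/..XOO]+0* (0,3)[OX.XX/..XOO]+0 (1,0)[OX..X/X.XOO]+0 (1,1)[OX..X/.XXOO]+0
p3 O@[OXX.X/..XOO]: (0,3)[OXXOX/..XOO]+0* (1,0)[OXX.X/O.XOO]-1 (1,1)[OXX.X/.OXOO]-1
p4 X@[OXXOX/..XOO]: (1,0)[OXXOX/X.XOO]+0* (1,1)[OXXOX/.XXOO]+0
p5 O@[OXXOX/X.XOO]: (1,1)[OXXOX/XOXOO]+0*
p6 X@[OXXOX/XOXOO] terminal +0; root [.X..X/..XOO] d7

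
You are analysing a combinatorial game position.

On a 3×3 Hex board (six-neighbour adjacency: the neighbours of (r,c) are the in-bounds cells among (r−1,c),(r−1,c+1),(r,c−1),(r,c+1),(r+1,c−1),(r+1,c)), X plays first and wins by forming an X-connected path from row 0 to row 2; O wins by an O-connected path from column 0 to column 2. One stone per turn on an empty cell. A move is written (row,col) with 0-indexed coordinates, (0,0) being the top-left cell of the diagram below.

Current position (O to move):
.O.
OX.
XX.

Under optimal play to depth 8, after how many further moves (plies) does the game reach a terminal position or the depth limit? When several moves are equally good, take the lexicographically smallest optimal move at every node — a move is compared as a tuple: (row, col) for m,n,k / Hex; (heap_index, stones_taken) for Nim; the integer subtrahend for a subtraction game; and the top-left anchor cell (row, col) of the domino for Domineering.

[.O./OX./XX.] O move#1: (0,0):-1/OO./OX./XX., (0,2):+1/.OO/OX./XX.*, (1,2):-1/.O./OXO/XX., (2,2):-1/.O./OX./XXO
[.OO/OX./XX.] end (terminal -1, X#2); searched .O./OX./XX. to 8

PV length from [.O./OX./XX.]: 1 ply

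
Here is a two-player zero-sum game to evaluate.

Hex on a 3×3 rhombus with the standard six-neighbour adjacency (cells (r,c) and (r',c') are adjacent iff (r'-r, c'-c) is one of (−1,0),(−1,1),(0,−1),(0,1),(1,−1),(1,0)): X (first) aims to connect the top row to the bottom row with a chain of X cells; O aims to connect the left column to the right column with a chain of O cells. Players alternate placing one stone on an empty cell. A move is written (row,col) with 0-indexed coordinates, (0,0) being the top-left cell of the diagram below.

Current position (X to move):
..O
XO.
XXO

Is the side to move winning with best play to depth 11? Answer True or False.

X winning at [..O/XO./XXO]: True

ply 1, X at ..O/XO./XXO | (0,0)=+1→X.O/XO./XXO*; (0,1)=+1→.XO/XO./XXO; (1,2)=+1→..O/XOX/XXO
ply 2: X.O/XO./XXO is terminal -1 (O); from ..O/XO./XXO depth 11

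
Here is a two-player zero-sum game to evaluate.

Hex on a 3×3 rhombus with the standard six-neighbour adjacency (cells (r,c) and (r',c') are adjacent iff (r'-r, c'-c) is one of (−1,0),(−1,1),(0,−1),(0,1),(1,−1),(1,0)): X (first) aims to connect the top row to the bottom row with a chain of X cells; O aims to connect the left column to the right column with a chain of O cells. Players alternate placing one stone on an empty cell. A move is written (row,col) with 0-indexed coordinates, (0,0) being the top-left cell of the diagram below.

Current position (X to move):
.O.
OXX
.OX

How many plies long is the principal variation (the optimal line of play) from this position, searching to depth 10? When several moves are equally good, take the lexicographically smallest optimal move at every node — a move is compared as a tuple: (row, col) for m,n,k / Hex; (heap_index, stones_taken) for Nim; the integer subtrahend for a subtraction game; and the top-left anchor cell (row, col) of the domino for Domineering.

ply 1, X at .O./OXX/.OX | (0,0)=-1→XO./OXX/.OX; (0,2)=+1→.OX/OXX/.OX*; (2,0)=-1→.O./OXX/XOX
ply 2: .OX/OXX/.OX is terminal -1 (O); from .O./OXX/.OX depth 10

PV length from [.O./OXX/.OX]: 1 ply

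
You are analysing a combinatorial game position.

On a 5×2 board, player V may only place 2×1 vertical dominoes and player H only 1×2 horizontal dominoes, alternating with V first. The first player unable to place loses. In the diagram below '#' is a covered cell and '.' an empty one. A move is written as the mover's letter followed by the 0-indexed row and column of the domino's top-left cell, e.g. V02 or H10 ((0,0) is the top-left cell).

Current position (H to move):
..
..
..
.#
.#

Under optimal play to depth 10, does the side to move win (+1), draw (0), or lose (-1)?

ply 1, H at ../../../.#/.# | H00=-1→##/../../.#/.#; H10=+1→../##/../.#/.#*; H20=-1→../../##/.#/.#
ply 2, V at ../##/../.#/.# | V20=-1→../##/#./##/.#*; V30=-1→../##/../##/##
ply 3, H at ../##/#./##/.# | H00=+1→##/##/#./##/.#*
ply 4: ##/##/#./##/.# is terminal -1 (V); from ../../../.#/.# depth 10

value(../../../.#/.#, H) = +1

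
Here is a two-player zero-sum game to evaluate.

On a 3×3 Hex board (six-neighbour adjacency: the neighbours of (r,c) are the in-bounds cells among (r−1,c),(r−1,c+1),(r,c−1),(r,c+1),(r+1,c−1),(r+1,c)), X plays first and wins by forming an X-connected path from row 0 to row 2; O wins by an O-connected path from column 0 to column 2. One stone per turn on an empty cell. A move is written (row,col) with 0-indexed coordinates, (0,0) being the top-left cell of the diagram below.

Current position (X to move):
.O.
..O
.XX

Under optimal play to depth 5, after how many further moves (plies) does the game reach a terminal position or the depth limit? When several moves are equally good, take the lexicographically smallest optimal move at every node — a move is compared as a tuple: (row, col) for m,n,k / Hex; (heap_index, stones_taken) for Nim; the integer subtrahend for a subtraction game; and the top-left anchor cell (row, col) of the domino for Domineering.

PV length from [.O./..O/.XX]: 4 plies

ply 1, X at .O./..O/.XX | (0,0)=-1→XO./..O/.XX*; (0,2)=-1→.OX/..O/.XX; (1,0)=-1→.O./X.O/.XX; (1,1)=-1→.O./.XO/.XX; (2,0)=-1→.O./..O/XXX
ply 2, O at XO./..O/.XX | (0,2)=-1→XOO/..O/.XX; (1,0)=+1→XO./O.O/.XX*; (1,1)=+1→XO./.OO/.XX; (2,0)=-1→XO./..O/OXX
ply 3, X at XO./O.O/.XX | (0,2)=-1→XOX/O.O/.XX*; (1,1)=-1→XO./OXO/.XX; (2,0)=-1→XO./O.O/XXX
ply 4, O at XOX/O.O/.XX | (1,1)=+1→XOX/OOO/.XX*; (2,0)=-1→XOX/O.O/OXX
ply 5: XOX/OOO/.XX is terminal -1 (X); from .O./..O/.XX depth 5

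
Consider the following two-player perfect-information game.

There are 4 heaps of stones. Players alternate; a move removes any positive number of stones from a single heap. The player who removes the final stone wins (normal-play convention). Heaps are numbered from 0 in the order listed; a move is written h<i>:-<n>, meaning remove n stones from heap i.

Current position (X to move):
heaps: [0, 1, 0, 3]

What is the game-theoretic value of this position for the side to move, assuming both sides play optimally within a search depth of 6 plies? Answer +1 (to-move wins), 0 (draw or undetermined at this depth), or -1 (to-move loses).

value((0,1,0,3), X) = +1

p1 X@[(0,1,0,3)]: h1:-1[(0,0,0,3)]-1 h3:-1[(0,1,0,2)]-1 h3:-2[(0,1,0,1)]+1* h3:-3[(0,1,0,0)]-1
p2 O@[(0,1,0,1)]: h1:-1[(0,0,0,1)]-1* h3:-1[(0,1,0,0)]-1
p3 X@[(0,0,0,1)]: h3:-1[(0,0,0,0)]+1*
p4 O@[(0,0,0,0)] terminal -1; root [(0,1,0,3)] d6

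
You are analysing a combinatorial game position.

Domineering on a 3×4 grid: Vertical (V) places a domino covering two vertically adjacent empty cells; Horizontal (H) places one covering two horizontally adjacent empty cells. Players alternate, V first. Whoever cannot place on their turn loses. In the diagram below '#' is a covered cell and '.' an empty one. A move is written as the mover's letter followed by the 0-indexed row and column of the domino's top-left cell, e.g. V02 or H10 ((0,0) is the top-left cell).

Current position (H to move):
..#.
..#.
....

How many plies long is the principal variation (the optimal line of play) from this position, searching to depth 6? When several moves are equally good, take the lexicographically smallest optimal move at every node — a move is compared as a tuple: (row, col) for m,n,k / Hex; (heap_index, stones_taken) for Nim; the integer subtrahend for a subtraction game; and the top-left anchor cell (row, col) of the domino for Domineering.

[..#./..#./....] H move#1: H00:-1/###./..#./...., H10:+1/..#./###./....*, H20:-1/..#./..#./##.., H21:-1/..#./..#./.##., H22:-1/..#./..#./..##
[..#./###./....] V move#2: V03:-1/..##/####/....*, V13:-1/..#./####/...#
[..##/####/....] H move#3: H00:+1/####/####/....*, H20:+1/..##/####/##.., H21:+1/..##/####/.##., H22:+1/..##/####/..##
[####/####/....] end (terminal -1, V#4); searched ..#./..#./.... to 6

PV length from [..#./..#./....]: 3 plies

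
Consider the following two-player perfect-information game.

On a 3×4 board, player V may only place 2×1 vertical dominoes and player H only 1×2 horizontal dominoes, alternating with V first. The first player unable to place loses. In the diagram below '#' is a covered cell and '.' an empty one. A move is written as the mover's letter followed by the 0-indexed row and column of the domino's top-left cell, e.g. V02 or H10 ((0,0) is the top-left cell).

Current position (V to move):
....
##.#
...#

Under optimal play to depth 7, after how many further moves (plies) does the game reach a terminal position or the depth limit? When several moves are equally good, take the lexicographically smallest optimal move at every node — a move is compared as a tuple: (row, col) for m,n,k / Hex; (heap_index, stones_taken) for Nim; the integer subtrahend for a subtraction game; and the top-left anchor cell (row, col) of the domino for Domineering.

p1 V@[..../##.#/...#]: V02[..#./####/...#]-1* V12[..../####/..##]-1
p2 H@[..#./####/...#]: H00[###./####/...#]+1* H20[..#./####/##.#]+1 H21[..#./####/.###]+1
p3 V@[###./####/...#] terminal -1; root [..../##.#/...#] d7

PV length from [..../##.#/...#]: 2 plies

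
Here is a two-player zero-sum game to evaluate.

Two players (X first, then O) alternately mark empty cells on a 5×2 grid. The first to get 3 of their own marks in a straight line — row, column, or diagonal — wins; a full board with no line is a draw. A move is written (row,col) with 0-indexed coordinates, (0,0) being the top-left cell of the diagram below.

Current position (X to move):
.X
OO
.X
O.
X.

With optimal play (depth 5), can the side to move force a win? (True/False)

[.X/OO/.X/O./X.] X move#1: (0,0):-1/XX/OO/.X/O./X., (2,0):+0/.X/OO/XX/O./X.*, (3,1):-1/.X/OO/.X/OX/X., (4,1):-1/.X/OO/.X/O./XX
[.X/OO/XX/O./X.] O move#2: (0,0):+0/OX/OO/XX/O./X.*, (3,1):+0/.X/OO/XX/OO/X., (4,1):+0/.X/OO/XX/O./XO
[OX/OO/XX/O./X.] X move#3: (3,1):+0/OX/OO/XX/OX/X.*, (4,1):+0/OX/OO/XX/O./XX
[OX/OO/XX/OX/X.] O move#4: (4,1):+0/OX/OO/XX/OX/XO*
[OX/OO/XX/OX/XO] end (terminal +0, X#5); searched .X/OO/.X/O./X. to 5

X winning at [.X/OO/.X/O./X.]: False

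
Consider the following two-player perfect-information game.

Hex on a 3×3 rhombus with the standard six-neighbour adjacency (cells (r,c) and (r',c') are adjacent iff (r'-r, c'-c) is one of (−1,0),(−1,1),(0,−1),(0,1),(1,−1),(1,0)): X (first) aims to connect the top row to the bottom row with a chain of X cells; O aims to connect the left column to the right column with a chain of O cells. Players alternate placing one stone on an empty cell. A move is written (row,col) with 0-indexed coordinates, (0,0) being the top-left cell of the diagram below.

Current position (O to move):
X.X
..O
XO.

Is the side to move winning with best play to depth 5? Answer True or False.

[X.X/..O/XO.] O move#1: (0,1):-1/XOX/..O/XO.*, (1,0):-1/X.X/O.O/XO., (1,1):-1/X.X/.OO/XO., (2,2):-1/X.X/..O/XOO
[XOX/..O/XO.] X move#2: (1,0):+1/XOX/X.O/XO.*, (1,1):+1/XOX/.XO/XO., (2,2):+1/XOX/..O/XOX
[XOX/X.O/XO.] end (terminal -1, O#3); searched X.X/..O/XO. to 5

O winning at [X.X/..O/XO.]: False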